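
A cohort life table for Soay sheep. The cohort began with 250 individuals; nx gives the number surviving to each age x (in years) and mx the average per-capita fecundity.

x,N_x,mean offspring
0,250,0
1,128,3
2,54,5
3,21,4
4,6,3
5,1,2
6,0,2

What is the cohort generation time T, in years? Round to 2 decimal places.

1.66

lx = nx/n0 = nx/250: 1, 0.512, 0.216, 0.084, 0.024, 0.004, 0
lx·mx: 0, 1.536, 1.08, 0.336, 0.072, 0.008, 0 → R0 = 3.032
x·lx·mx: 0, 1.536, 2.16, 1.008, 0.288, 0.04, 0 → Σ = 5.032
T = 5.032 / 3.032 = 1.659631… → 1.66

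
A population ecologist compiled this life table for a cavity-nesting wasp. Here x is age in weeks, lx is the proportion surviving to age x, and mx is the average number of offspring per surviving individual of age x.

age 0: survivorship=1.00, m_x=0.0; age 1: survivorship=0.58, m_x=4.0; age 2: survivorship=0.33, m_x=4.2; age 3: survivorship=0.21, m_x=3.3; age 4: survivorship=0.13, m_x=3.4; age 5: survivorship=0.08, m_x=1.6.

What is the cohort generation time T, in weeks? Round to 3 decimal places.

lx·mx: 0, 2.32, 1.386, 0.693, 0.442, 0.128 → R0 = 4.969
x·lx·mx: 0, 2.32, 2.772, 2.079, 1.768, 0.64 → Σ = 9.579
T = 9.579 / 4.969 = 1.927752… → 1.928

1.928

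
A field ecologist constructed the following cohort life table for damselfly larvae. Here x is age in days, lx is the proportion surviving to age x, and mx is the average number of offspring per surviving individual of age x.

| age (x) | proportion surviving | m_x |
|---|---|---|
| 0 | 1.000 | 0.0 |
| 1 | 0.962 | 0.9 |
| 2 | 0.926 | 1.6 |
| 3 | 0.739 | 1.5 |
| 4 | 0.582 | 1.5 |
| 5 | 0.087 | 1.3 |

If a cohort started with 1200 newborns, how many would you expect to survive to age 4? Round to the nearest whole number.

Expected survivors = N0 · l_4 = 1200 × 0.582 = 698.4 → 698

698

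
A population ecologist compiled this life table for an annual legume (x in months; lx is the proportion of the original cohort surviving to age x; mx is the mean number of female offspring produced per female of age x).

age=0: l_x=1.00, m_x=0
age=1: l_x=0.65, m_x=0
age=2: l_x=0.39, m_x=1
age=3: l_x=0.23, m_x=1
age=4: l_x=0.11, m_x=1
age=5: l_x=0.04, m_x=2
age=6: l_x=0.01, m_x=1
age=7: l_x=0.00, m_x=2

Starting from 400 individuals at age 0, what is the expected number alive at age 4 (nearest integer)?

44

Expected survivors = N0 · l_4 = 400 × 0.11 = 44 → 44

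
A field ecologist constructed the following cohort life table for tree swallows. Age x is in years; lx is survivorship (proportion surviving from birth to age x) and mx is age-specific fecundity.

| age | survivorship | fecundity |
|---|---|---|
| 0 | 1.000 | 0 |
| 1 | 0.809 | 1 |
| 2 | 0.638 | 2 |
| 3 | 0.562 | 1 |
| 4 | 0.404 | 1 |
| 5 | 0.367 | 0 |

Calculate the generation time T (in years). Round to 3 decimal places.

2.184

lx·mx: 0, 0.809, 1.276, 0.562, 0.404, 0 → R0 = 3.051
x·lx·mx: 0, 0.809, 2.552, 1.686, 1.616, 0 → Σ = 6.663
T = 6.663 / 3.051 = 2.183874… → 2.184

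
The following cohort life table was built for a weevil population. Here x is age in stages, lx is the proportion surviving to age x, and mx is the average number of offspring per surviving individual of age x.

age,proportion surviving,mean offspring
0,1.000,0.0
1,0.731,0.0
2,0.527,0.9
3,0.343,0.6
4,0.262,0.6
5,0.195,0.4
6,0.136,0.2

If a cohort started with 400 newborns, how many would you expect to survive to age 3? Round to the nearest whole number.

Expected survivors = N0 · l_3 = 400 × 0.343 = 137.2 → 137

137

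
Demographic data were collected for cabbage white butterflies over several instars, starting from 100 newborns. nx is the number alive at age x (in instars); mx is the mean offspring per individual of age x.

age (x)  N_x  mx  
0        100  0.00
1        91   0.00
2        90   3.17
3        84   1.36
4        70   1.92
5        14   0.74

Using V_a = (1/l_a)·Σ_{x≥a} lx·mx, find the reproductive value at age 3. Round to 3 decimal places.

3.083

lx = nx/n0 = nx/100: 1, 0.91, 0.9, 0.84, 0.7, 0.14
lx·mx for x ≥ 3: 1.1424, 1.344, 0.1036 → sum = 2.59
V_3 = 2.59 / l_3 = 2.59 / 0.84 = 3.083333… → 3.083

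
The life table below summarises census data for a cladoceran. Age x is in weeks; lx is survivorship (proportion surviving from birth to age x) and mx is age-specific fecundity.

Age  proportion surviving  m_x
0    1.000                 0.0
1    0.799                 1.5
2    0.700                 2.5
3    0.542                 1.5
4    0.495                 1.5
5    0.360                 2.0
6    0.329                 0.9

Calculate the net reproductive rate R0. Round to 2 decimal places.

lx·mx by age: 0, 1.1985, 1.75, 0.813, 0.7425, 0.72, 0.2961
R0 = Σ lx·mx = 5.5201 → 5.52

5.52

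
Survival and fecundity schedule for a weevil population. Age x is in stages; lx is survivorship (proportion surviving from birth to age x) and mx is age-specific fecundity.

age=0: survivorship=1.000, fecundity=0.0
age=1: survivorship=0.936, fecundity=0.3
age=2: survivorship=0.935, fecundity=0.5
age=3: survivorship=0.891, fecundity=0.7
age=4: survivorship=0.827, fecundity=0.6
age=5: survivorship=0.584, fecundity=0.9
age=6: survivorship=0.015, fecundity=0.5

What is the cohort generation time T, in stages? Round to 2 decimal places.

3.23

lx·mx: 0, 0.2808, 0.4675, 0.6237, 0.4962, 0.5256, 0.0075 → R0 = 2.4013
x·lx·mx: 0, 0.2808, 0.935, 1.8711, 1.9848, 2.628, 0.045 → Σ = 7.7447
T = 7.7447 / 2.4013 = 3.225211… → 3.23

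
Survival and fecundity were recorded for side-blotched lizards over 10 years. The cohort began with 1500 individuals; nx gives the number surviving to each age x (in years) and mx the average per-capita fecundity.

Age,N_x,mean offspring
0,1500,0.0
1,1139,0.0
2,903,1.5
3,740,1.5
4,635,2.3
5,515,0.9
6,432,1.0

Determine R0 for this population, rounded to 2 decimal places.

3.21

lx = nx/n0 = nx/1500: 1, 0.75933…, 0.602, 0.49333…, 0.42333…, 0.34333…, 0.288
lx·mx by age: 0, 0, 0.903, 0.74…, 0.973667…, 0.309…, 0.288
R0 = Σ lx·mx = 3.213667… → 3.21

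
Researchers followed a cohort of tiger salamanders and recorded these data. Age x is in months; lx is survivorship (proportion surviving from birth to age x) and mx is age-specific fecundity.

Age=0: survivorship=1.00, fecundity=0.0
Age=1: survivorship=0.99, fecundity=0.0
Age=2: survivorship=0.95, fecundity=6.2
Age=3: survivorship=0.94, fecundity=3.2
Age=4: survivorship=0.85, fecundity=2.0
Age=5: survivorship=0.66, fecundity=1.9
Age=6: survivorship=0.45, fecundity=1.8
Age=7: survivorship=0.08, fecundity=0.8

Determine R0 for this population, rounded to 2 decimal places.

12.73

lx·mx by age: 0, 0, 5.89, 3.008, 1.7, 1.254, 0.81, 0.064
R0 = Σ lx·mx = 12.726 → 12.73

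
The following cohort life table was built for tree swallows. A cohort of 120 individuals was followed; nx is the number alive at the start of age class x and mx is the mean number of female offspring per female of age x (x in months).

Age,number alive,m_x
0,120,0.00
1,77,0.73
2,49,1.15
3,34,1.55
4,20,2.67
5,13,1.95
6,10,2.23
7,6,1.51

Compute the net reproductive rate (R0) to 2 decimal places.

2.29

lx = nx/n0 = nx/120: 1, 0.64167…, 0.40833…, 0.28333…, 0.16667…, 0.10833…, 0.08333…, 0.05
lx·mx by age: 0, 0.468417…, 0.469583…, 0.439167…, 0.445…, 0.21125…, 0.185833…, 0.0755
R0 = Σ lx·mx = 2.29475… → 2.29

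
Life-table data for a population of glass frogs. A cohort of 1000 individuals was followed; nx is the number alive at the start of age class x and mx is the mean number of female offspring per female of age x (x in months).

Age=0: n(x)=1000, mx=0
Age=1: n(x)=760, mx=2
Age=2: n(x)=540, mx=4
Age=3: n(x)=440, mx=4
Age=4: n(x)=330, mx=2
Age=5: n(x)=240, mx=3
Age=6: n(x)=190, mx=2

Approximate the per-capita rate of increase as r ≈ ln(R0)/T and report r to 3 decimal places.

lx = nx/n0 = nx/1000: 1, 0.76, 0.54, 0.44, 0.33, 0.24, 0.19
R0 = Σ lx·mx = 0 + 1.52 + 2.16 + 1.76 + 0.66 + 0.72 + 0.38 = 7.2
Σ x·lx·mx = 19.64; T = 19.64/7.2 = 2.72778…
r ≈ ln(R0)/T = ln(7.2)/2.72778… = 0.7237… → 0.724

0.724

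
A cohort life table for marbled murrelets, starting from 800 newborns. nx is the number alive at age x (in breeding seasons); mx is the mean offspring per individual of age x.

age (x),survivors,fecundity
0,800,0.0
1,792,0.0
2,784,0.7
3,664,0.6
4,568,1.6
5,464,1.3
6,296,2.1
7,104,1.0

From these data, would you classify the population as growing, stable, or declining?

growing

lx = nx/n0 = nx/800: 1, 0.99, 0.98, 0.83, 0.71, 0.58, 0.37, 0.13
R0 = Σ lx·mx = 0 + 0 + 0.686 + 0.498 + 1.136 + 0.754 + 0.777 + 0.13 = 3.981
R0 > 1, so the population is growing.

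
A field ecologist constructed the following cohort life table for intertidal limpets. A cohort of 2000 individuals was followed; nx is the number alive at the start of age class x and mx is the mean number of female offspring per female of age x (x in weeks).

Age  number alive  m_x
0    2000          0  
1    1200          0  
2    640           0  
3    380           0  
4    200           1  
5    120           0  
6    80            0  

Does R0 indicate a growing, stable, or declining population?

lx = nx/n0 = nx/2000: 1, 0.6, 0.32, 0.19, 0.1, 0.06, 0.04
R0 = Σ lx·mx = 0 + 0 + 0 + 0 + 0.1 + 0 + 0 = 0.1
R0 < 1, so the population is declining.

declining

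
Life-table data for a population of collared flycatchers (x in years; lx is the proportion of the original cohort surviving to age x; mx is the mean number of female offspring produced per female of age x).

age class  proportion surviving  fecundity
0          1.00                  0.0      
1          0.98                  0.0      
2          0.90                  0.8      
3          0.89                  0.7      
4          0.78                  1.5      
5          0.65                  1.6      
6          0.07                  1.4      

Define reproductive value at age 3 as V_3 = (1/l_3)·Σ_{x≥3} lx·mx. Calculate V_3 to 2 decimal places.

lx·mx for x ≥ 3: 0.623, 1.17, 1.04, 0.098 → sum = 2.931
V_3 = 2.931 / l_3 = 2.931 / 0.89 = 3.293258… → 3.29

3.29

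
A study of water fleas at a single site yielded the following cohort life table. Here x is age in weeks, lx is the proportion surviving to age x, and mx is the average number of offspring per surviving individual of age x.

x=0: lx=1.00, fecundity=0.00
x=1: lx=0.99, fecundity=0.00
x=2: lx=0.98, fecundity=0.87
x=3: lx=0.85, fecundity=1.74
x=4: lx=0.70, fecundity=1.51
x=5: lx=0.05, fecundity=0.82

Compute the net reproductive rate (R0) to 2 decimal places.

lx·mx by age: 0, 0, 0.8526, 1.479, 1.057, 0.041
R0 = Σ lx·mx = 3.4296 → 3.43

3.43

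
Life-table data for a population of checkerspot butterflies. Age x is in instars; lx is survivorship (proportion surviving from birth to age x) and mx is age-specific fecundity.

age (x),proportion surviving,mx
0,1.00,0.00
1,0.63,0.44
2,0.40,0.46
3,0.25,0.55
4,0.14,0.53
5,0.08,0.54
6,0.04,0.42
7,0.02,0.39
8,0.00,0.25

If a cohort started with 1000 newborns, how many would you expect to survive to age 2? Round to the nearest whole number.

400

Expected survivors = N0 · l_2 = 1000 × 0.40 = 400 → 400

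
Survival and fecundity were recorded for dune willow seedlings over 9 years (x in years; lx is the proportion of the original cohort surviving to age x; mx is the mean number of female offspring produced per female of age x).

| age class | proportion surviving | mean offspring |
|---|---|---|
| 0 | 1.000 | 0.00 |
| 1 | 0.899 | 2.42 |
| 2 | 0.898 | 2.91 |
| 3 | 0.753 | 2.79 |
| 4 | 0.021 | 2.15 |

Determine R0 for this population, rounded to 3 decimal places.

6.935

lx·mx by age: 0, 2.17558, 2.61318, 2.10087, 0.04515
R0 = Σ lx·mx = 6.93478 → 6.935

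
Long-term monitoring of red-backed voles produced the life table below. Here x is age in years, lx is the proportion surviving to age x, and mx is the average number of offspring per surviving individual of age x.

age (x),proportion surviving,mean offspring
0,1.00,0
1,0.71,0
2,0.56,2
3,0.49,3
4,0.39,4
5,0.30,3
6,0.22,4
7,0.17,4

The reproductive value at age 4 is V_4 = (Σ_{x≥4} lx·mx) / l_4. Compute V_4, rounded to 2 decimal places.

lx·mx for x ≥ 4: 1.56, 0.9, 0.88, 0.68 → sum = 4.02
V_4 = 4.02 / l_4 = 4.02 / 0.39 = 10.307692… → 10.31

10.31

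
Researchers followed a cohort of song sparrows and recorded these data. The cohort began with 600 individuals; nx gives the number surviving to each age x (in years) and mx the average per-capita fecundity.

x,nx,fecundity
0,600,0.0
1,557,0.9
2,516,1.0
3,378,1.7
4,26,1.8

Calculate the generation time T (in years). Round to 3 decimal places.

2.138

lx = nx/n0 = nx/600: 1, 0.92833…, 0.86, 0.63, 0.04333…
lx·mx: 0, 0.8355…, 0.86, 1.071, 0.078… → R0 = 2.8445…
x·lx·mx: 0, 0.8355…, 1.72, 3.213, 0.312… → Σ = 6.0805…
T = 6.0805… / 2.8445… = 2.137634… → 2.138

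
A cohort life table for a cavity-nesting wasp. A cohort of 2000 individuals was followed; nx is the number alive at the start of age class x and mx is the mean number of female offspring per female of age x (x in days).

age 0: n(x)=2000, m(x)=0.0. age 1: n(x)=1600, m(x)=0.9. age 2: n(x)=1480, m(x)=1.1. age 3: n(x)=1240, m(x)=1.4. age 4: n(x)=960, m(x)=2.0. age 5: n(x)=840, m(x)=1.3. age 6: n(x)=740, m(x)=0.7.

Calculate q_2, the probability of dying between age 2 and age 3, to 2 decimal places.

0.16

lx = nx/n0 = nx/2000: 1, 0.8, 0.74, 0.62, 0.48, 0.42, 0.37
q_2 = (l_2 − l_3) / l_2 = (0.74 − 0.62) / 0.74
     = 0.12 / 0.74 = 0.162162… → 0.16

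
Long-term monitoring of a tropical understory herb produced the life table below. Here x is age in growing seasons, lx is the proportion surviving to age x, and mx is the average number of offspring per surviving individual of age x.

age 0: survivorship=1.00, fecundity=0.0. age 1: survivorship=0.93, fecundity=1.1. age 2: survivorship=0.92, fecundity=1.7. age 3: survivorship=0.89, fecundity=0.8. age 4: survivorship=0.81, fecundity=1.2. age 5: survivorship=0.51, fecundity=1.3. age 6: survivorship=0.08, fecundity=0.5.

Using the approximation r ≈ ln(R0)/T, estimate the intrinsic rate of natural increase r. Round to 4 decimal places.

R0 = Σ lx·mx = 0 + 1.023 + 1.564 + 0.712 + 0.972 + 0.663 + 0.04 = 4.974
Σ x·lx·mx = 13.73; T = 13.73/4.974 = 2.76035…
r ≈ ln(R0)/T = ln(4.974)/2.76035… = 0.581166… → 0.5812

0.5812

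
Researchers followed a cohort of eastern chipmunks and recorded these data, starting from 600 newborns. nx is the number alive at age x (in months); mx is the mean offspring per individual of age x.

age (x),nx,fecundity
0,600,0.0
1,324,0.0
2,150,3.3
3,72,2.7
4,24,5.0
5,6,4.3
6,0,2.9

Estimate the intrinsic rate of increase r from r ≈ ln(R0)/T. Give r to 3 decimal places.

lx = nx/n0 = nx/600: 1, 0.54, 0.25, 0.12, 0.04, 0.01, 0
R0 = Σ lx·mx = 0 + 0 + 0.825 + 0.324 + 0.2 + 0.043 + 0 = 1.392
Σ x·lx·mx = 3.637; T = 3.637/1.392 = 2.61279…
r ≈ ln(R0)/T = ln(1.392)/2.61279… = 0.12659… → 0.127

0.127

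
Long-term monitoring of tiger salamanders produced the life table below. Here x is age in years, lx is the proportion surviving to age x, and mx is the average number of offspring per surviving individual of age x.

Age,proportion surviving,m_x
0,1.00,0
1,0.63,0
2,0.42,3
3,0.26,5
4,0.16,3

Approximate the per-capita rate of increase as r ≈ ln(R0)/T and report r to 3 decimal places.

R0 = Σ lx·mx = 0 + 0 + 1.26 + 1.3 + 0.48 = 3.04
Σ x·lx·mx = 8.34; T = 8.34/3.04 = 2.74342…
r ≈ ln(R0)/T = ln(3.04)/2.74342… = 0.40528… → 0.405

0.405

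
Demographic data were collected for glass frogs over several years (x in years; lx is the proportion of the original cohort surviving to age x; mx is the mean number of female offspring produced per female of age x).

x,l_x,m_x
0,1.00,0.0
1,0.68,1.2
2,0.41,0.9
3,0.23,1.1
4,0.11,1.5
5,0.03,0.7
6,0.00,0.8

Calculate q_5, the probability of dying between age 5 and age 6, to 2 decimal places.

q_5 = (l_5 − l_6) / l_5 = (0.03 − 0) / 0.03
     = 0.03 / 0.03 = 1 → 1.00

1.00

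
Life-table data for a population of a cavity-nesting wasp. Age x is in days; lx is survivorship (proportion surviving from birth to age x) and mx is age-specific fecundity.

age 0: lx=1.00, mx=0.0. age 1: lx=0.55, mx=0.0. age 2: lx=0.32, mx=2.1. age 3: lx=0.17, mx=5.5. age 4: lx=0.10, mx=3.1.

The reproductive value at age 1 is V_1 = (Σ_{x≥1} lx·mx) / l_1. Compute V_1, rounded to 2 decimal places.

lx·mx for x ≥ 1: 0, 0.672, 0.935, 0.31 → sum = 1.917
V_1 = 1.917 / l_1 = 1.917 / 0.55 = 3.485455… → 3.49

3.49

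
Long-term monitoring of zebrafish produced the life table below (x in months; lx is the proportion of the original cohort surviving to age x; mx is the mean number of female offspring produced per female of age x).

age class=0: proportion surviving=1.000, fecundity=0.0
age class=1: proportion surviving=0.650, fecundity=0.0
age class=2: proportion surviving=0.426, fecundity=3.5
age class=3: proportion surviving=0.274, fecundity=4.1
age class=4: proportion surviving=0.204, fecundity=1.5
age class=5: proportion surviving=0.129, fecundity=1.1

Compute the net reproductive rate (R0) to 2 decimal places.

3.06

lx·mx by age: 0, 0, 1.491, 1.1234, 0.306, 0.1419
R0 = Σ lx·mx = 3.0623 → 3.06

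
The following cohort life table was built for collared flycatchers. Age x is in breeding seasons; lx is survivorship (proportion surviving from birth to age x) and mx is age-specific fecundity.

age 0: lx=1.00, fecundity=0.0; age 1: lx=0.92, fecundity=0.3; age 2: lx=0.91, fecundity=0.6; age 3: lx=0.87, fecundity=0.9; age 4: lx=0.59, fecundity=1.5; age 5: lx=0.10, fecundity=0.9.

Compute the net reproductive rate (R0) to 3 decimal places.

lx·mx by age: 0, 0.276, 0.546, 0.783, 0.885, 0.09
R0 = Σ lx·mx = 2.58 → 2.580

2.580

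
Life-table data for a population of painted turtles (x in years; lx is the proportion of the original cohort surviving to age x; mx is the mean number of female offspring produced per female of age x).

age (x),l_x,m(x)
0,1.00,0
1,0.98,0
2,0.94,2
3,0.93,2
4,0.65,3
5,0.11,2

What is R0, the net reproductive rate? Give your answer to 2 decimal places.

lx·mx by age: 0, 0, 1.88, 1.86, 1.95, 0.22
R0 = Σ lx·mx = 5.91 → 5.91

5.91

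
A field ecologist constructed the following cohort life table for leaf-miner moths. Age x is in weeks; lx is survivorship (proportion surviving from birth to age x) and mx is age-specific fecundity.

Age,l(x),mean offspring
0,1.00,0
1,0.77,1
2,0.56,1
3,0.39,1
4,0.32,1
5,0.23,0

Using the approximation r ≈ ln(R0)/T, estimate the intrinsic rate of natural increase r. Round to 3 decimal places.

0.335

R0 = Σ lx·mx = 0 + 0.77 + 0.56 + 0.39 + 0.32 + 0 = 2.04
Σ x·lx·mx = 4.34; T = 4.34/2.04 = 2.12745…
r ≈ ln(R0)/T = ln(2.04)/2.12745… = 0.33512… → 0.335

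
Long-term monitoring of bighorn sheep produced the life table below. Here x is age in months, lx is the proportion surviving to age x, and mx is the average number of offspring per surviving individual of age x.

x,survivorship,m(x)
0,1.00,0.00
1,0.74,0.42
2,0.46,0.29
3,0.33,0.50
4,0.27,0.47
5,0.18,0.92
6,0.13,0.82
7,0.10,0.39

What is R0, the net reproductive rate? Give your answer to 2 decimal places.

1.05

lx·mx by age: 0, 0.3108, 0.1334, 0.165, 0.1269, 0.1656, 0.1066, 0.039
R0 = Σ lx·mx = 1.0473 → 1.05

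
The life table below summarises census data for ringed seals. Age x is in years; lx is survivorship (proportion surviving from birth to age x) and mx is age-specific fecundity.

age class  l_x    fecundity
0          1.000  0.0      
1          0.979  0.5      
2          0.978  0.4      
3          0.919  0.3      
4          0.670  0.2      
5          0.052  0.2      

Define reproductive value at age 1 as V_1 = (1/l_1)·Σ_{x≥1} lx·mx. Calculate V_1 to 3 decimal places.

1.329

lx·mx for x ≥ 1: 0.4895, 0.3912, 0.2757, 0.134, 0.0104 → sum = 1.3008
V_1 = 1.3008 / l_1 = 1.3008 / 0.979 = 1.328703… → 1.329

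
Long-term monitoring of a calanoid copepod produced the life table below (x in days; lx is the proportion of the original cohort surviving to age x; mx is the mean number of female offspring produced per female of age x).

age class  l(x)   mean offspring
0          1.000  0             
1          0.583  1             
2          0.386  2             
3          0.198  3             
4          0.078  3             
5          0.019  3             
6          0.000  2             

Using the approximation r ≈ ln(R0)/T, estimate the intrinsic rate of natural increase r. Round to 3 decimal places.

R0 = Σ lx·mx = 0 + 0.583 + 0.772 + 0.594 + 0.234 + 0.057 + 0 = 2.24
Σ x·lx·mx = 5.13; T = 5.13/2.24 = 2.29018…
r ≈ ln(R0)/T = ln(2.24)/2.29018… = 0.35215… → 0.352

0.352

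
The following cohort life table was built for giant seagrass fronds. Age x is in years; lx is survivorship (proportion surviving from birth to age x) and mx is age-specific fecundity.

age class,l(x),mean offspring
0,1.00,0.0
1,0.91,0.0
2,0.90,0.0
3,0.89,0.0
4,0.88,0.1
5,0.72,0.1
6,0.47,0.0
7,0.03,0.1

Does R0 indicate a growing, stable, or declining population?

declining

R0 = Σ lx·mx = 0 + 0 + 0 + 0 + 0.088 + 0.072 + 0 + 0.003 = 0.163
R0 < 1, so the population is declining.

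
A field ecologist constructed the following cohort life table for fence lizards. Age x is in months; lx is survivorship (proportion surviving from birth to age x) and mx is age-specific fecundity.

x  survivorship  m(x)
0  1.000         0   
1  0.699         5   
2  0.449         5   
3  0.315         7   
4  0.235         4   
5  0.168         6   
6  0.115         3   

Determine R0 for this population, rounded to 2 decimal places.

10.24

lx·mx by age: 0, 3.495, 2.245, 2.205, 0.94, 1.008, 0.345
R0 = Σ lx·mx = 10.238 → 10.24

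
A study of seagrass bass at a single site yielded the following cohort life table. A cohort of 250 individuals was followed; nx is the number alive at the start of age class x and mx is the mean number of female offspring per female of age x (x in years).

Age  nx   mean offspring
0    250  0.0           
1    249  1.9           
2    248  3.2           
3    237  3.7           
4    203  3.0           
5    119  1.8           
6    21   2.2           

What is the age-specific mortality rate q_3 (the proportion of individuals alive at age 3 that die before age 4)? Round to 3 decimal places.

lx = nx/n0 = nx/250: 1, 0.996, 0.992, 0.948, 0.812, 0.476, 0.084
q_3 = (l_3 − l_4) / l_3 = (0.948 − 0.812) / 0.948
     = 0.136 / 0.948 = 0.14346… → 0.143

0.143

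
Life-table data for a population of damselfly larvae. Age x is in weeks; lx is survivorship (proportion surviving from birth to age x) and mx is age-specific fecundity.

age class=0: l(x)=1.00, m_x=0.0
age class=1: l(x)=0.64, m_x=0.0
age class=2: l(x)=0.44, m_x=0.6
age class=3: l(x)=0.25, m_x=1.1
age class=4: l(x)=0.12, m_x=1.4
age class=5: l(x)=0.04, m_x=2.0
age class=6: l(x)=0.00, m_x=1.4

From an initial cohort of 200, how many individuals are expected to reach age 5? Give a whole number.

Expected survivors = N0 · l_5 = 200 × 0.04 = 8 → 8

8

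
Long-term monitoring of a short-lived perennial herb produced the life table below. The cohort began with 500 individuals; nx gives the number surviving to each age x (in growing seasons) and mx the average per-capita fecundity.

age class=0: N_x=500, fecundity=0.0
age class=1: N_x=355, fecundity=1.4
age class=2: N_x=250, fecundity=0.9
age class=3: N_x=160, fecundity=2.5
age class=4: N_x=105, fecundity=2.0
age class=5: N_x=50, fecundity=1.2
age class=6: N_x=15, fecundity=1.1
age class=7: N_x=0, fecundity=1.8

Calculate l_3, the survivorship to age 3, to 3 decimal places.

0.320

l_3 = n_3/n_0 = 160/500 = 0.32 → 0.320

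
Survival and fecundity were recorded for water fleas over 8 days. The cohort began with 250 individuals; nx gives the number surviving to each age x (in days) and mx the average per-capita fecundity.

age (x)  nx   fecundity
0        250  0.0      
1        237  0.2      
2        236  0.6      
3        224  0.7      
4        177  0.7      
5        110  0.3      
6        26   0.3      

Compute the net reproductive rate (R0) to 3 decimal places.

2.042

lx = nx/n0 = nx/250: 1, 0.948, 0.944, 0.896, 0.708, 0.44, 0.104
lx·mx by age: 0, 0.1896, 0.5664, 0.6272, 0.4956, 0.132, 0.0312
R0 = Σ lx·mx = 2.042 → 2.042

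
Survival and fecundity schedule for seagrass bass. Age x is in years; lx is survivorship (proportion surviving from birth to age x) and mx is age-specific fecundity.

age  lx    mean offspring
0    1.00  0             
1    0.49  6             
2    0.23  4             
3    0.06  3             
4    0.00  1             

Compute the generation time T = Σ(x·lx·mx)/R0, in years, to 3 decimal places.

lx·mx: 0, 2.94, 0.92, 0.18, 0 → R0 = 4.04
x·lx·mx: 0, 2.94, 1.84, 0.54, 0 → Σ = 5.32
T = 5.32 / 4.04 = 1.316832… → 1.317

1.317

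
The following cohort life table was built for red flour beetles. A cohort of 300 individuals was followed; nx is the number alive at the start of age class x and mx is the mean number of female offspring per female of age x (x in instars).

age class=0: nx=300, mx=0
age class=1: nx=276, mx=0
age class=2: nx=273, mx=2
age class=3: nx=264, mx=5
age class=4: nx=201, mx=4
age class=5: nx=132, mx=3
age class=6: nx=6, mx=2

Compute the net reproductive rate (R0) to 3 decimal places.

lx = nx/n0 = nx/300: 1, 0.92, 0.91, 0.88, 0.67, 0.44, 0.02
lx·mx by age: 0, 0, 1.82, 4.4, 2.68, 1.32, 0.04
R0 = Σ lx·mx = 10.26 → 10.260

10.260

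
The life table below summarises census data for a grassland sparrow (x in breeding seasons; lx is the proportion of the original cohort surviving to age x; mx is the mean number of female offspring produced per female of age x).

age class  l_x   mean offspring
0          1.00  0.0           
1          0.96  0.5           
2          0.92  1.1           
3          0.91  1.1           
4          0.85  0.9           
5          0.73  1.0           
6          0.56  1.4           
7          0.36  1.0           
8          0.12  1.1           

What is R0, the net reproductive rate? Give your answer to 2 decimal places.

lx·mx by age: 0, 0.48, 1.012, 1.001, 0.765, 0.73, 0.784, 0.36, 0.132
R0 = Σ lx·mx = 5.264 → 5.26

5.26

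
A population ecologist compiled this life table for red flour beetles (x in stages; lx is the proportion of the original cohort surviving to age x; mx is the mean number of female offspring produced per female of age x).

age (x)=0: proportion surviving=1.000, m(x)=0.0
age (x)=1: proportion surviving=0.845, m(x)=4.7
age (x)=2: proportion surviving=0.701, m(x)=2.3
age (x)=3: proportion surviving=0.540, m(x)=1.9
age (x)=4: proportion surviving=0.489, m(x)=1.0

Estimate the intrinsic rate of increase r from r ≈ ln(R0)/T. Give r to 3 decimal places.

R0 = Σ lx·mx = 0 + 3.9715 + 1.6123 + 1.026 + 0.489 = 7.0988
Σ x·lx·mx = 12.2301; T = 12.2301/7.0988 = 1.72284…
r ≈ ln(R0)/T = ln(7.0988)/1.72284… = 1.13761… → 1.138

1.138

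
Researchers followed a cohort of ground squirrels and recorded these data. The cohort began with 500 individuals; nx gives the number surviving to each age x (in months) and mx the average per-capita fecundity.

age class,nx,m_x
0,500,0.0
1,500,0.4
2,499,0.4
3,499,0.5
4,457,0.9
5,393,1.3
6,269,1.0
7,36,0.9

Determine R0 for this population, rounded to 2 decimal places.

lx = nx/n0 = nx/500: 1, 1, 0.998, 0.998, 0.914, 0.786, 0.538, 0.072
lx·mx by age: 0, 0.4, 0.3992, 0.499, 0.8226, 1.0218, 0.538, 0.0648
R0 = Σ lx·mx = 3.7454 → 3.75

3.75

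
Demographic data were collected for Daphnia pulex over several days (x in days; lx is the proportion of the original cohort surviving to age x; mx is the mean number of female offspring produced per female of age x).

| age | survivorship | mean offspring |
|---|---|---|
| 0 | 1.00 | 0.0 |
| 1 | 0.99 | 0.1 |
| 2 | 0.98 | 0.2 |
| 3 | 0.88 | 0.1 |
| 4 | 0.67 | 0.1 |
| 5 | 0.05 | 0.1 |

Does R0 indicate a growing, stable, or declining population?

R0 = Σ lx·mx = 0 + 0.099 + 0.196 + 0.088 + 0.067 + 0.005 = 0.455
R0 < 1, so the population is declining.

declining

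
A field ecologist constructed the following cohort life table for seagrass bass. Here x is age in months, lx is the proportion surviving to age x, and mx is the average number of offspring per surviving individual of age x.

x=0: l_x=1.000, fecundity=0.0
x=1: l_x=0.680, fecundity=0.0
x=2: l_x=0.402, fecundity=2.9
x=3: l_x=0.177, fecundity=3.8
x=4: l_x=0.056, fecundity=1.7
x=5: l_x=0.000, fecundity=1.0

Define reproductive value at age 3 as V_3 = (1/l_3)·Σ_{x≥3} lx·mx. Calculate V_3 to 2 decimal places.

lx·mx for x ≥ 3: 0.6726, 0.0952, 0 → sum = 0.7678
V_3 = 0.7678 / l_3 = 0.7678 / 0.177 = 4.337853… → 4.34

4.34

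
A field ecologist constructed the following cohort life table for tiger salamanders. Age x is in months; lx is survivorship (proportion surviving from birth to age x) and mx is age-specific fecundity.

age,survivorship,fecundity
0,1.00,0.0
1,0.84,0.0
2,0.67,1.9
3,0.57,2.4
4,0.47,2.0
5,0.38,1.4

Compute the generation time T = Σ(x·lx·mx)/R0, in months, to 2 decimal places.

lx·mx: 0, 0, 1.273, 1.368, 0.94, 0.532 → R0 = 4.113
x·lx·mx: 0, 0, 2.546, 4.104, 3.76, 2.66 → Σ = 13.07
T = 13.07 / 4.113 = 3.177729… → 3.18

3.18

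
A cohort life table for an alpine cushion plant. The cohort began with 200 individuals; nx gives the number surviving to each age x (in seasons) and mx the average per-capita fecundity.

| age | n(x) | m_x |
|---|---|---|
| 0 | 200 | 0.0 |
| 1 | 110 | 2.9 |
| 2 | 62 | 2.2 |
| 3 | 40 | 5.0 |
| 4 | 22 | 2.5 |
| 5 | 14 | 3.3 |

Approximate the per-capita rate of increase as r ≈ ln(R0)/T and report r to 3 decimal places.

0.613

lx = nx/n0 = nx/200: 1, 0.55, 0.31, 0.2, 0.11, 0.07
R0 = Σ lx·mx = 0 + 1.595 + 0.682 + 1 + 0.275 + 0.231 = 3.783
Σ x·lx·mx = 8.214; T = 8.214/3.783 = 2.17129…
r ≈ ln(R0)/T = ln(3.783)/2.17129… = 0.61278… → 0.613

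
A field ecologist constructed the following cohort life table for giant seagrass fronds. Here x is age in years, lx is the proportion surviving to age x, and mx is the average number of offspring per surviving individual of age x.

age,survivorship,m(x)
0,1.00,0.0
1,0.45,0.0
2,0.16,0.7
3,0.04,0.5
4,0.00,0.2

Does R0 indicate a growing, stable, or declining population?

R0 = Σ lx·mx = 0 + 0 + 0.112 + 0.02 + 0 = 0.132
R0 < 1, so the population is declining.

declining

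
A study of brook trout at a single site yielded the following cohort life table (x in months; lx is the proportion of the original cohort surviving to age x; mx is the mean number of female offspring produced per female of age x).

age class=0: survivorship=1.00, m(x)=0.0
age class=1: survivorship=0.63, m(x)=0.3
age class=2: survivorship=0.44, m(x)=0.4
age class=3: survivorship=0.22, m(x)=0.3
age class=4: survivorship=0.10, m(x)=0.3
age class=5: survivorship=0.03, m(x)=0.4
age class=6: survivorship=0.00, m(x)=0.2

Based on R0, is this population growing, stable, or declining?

R0 = Σ lx·mx = 0 + 0.189 + 0.176 + 0.066 + 0.03 + 0.012 + 0 = 0.473
R0 < 1, so the population is declining.

declining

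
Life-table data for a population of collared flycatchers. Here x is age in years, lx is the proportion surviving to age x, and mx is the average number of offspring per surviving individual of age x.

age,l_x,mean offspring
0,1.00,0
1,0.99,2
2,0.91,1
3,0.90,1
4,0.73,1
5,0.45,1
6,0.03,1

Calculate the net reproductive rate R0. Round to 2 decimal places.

lx·mx by age: 0, 1.98, 0.91, 0.9, 0.73, 0.45, 0.03
R0 = Σ lx·mx = 5 → 5.00

5.00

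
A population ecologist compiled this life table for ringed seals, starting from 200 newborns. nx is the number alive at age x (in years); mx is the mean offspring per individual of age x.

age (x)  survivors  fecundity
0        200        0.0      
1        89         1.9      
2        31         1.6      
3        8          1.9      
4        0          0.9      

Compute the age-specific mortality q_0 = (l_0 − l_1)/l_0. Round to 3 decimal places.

lx = nx/n0 = nx/200: 1, 0.445, 0.155, 0.04, 0
q_0 = (l_0 − l_1) / l_0 = (1 − 0.445) / 1
     = 0.555 / 1 = 0.555 → 0.555

0.555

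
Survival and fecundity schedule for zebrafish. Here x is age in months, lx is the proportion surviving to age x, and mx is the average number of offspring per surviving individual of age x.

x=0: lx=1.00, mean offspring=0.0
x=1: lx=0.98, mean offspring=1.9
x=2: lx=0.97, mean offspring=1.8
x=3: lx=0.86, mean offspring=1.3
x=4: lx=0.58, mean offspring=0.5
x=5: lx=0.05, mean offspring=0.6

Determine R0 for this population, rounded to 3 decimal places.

lx·mx by age: 0, 1.862, 1.746, 1.118, 0.29, 0.03
R0 = Σ lx·mx = 5.046 → 5.046

5.046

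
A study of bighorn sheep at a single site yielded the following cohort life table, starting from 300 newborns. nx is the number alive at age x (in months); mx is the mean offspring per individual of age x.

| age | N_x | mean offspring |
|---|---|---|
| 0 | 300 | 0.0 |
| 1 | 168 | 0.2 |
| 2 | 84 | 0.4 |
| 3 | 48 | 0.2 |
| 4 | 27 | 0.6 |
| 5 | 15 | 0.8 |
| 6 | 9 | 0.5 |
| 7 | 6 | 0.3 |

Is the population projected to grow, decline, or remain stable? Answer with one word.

lx = nx/n0 = nx/300: 1, 0.56, 0.28, 0.16, 0.09, 0.05, 0.03, 0.02
R0 = Σ lx·mx = 0 + 0.112 + 0.112 + 0.032 + 0.054 + 0.04 + 0.015 + 0.006 = 0.371
R0 < 1, so the population is declining.

declining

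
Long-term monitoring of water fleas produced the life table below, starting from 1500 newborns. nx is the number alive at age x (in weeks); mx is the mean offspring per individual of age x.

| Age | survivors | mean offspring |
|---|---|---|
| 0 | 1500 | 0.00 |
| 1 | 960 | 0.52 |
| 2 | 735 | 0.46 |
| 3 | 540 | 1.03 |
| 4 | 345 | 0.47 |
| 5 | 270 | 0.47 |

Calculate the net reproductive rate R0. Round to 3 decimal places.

lx = nx/n0 = nx/1500: 1, 0.64, 0.49, 0.36, 0.23, 0.18
lx·mx by age: 0, 0.3328, 0.2254, 0.3708, 0.1081, 0.0846
R0 = Σ lx·mx = 1.1217 → 1.122

1.122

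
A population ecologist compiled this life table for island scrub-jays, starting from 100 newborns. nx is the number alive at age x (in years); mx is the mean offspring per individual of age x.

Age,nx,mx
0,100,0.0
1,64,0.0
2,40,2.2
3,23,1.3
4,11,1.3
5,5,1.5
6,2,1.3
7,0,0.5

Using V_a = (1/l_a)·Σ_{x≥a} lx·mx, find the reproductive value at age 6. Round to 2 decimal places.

1.30

lx = nx/n0 = nx/100: 1, 0.64, 0.4, 0.23, 0.11, 0.05, 0.02, 0
lx·mx for x ≥ 6: 0.026, 0 → sum = 0.026
V_6 = 0.026 / l_6 = 0.026 / 0.02 = 1.3 → 1.30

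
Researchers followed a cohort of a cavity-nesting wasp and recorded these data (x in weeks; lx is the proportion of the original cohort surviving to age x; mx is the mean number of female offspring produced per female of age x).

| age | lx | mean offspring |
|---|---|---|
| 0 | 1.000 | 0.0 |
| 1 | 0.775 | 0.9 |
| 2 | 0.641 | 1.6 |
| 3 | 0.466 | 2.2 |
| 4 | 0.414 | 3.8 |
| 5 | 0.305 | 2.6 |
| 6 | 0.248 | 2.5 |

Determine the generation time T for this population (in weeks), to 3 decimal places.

3.453

lx·mx: 0, 0.6975, 1.0256, 1.0252, 1.5732, 0.793, 0.62 → R0 = 5.7345
x·lx·mx: 0, 0.6975, 2.0512, 3.0756, 6.2928, 3.965, 3.72 → Σ = 19.8021
T = 19.8021 / 5.7345 = 3.453152… → 3.453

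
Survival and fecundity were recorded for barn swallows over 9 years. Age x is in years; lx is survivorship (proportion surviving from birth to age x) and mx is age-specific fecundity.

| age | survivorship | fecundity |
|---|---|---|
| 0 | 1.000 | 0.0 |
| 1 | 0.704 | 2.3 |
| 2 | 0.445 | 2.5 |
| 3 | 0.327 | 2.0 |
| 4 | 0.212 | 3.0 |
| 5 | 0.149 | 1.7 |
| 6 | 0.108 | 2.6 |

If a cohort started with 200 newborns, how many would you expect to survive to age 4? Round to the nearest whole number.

Expected survivors = N0 · l_4 = 200 × 0.212 = 42.4 → 42

42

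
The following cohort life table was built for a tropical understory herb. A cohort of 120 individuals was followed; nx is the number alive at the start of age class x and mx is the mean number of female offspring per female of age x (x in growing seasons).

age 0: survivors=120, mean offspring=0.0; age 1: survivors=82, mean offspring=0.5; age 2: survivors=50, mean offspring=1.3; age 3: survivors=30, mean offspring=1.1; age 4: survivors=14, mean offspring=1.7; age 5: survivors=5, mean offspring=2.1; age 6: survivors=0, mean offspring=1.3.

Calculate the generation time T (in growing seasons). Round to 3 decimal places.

2.410

lx = nx/n0 = nx/120: 1, 0.68333…, 0.41667…, 0.25, 0.11667…, 0.04167…, 0
lx·mx: 0, 0.341667…, 0.541667…, 0.275, 0.198333…, 0.0875…, 0 → R0 = 1.444167…
x·lx·mx: 0, 0.341667…, 1.083333…, 0.825, 0.793333…, 0.4375…, 0 → Σ = 3.480833…
T = 3.480833… / 1.444167… = 2.410271… → 2.410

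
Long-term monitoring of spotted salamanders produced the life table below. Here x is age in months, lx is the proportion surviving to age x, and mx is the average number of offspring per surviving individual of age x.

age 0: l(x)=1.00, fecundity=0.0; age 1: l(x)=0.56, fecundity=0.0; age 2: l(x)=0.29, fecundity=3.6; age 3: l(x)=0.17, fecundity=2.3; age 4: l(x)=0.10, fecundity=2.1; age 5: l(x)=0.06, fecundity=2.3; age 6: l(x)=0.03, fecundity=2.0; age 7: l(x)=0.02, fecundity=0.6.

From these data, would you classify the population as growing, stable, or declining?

growing

R0 = Σ lx·mx = 0 + 0 + 1.044 + 0.391 + 0.21 + 0.138 + 0.06 + 0.012 = 1.855
R0 > 1, so the population is growing.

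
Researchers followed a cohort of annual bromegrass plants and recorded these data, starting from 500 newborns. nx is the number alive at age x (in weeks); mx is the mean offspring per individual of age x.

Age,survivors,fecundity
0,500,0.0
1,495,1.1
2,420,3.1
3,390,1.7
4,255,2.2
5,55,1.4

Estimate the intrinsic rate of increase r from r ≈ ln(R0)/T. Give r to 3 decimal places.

lx = nx/n0 = nx/500: 1, 0.99, 0.84, 0.78, 0.51, 0.11
R0 = Σ lx·mx = 0 + 1.089 + 2.604 + 1.326 + 1.122 + 0.154 = 6.295
Σ x·lx·mx = 15.533; T = 15.533/6.295 = 2.46751…
r ≈ ln(R0)/T = ln(6.295)/2.46751… = 0.74559… → 0.746

0.746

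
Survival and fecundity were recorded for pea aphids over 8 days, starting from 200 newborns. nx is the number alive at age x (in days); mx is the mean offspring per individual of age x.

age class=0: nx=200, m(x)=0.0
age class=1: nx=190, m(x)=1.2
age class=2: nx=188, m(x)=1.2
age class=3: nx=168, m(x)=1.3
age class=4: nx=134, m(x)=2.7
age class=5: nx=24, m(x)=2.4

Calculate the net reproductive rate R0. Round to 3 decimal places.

5.457

lx = nx/n0 = nx/200: 1, 0.95, 0.94, 0.84, 0.67, 0.12
lx·mx by age: 0, 1.14, 1.128, 1.092, 1.809, 0.288
R0 = Σ lx·mx = 5.457 → 5.457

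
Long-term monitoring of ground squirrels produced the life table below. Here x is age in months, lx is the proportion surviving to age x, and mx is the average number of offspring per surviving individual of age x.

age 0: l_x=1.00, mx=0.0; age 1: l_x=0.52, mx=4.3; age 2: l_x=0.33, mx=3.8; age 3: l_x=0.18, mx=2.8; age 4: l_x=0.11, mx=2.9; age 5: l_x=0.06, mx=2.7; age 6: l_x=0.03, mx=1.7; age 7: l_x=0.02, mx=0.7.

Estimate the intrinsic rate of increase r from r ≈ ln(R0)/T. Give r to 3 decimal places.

0.785

R0 = Σ lx·mx = 0 + 2.236 + 1.254 + 0.504 + 0.319 + 0.162 + 0.051 + 0.014 = 4.54
Σ x·lx·mx = 8.746; T = 8.746/4.54 = 1.92643…
r ≈ ln(R0)/T = ln(4.54)/1.92643… = 0.78535… → 0.785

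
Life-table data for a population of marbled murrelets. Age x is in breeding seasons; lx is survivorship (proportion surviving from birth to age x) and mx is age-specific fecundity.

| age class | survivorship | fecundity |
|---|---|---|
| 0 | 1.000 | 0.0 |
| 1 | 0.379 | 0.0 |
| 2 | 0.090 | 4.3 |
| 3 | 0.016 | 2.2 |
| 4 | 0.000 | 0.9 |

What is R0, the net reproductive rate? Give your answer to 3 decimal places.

0.422

lx·mx by age: 0, 0, 0.387, 0.0352, 0
R0 = Σ lx·mx = 0.4222 → 0.422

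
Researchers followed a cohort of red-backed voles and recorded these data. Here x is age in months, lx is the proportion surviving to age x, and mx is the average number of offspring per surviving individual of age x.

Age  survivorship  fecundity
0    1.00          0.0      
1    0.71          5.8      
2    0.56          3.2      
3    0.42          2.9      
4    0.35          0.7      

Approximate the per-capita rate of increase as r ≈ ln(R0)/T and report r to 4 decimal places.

R0 = Σ lx·mx = 0 + 4.118 + 1.792 + 1.218 + 0.245 = 7.373
Σ x·lx·mx = 12.336; T = 12.336/7.373 = 1.67313…
r ≈ ln(R0)/T = ln(7.373)/1.67313… = 1.194063… → 1.1941

1.1941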